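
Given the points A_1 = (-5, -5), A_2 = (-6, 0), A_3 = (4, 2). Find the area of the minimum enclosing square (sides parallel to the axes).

The bounding box has width 10 and height 7.
An axis-aligned square enclosing the set must have side ≥ max(width, height).
So the minimum side is max(10, 7) = 10.
Area = 10² = 100.

100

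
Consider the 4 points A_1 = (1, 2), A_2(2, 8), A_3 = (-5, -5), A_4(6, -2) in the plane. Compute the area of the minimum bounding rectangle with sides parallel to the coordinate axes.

143

x ranges over [-5, 6], width 11.
y ranges over [-5, 8], height 13.
Area = 11 × 13 = 143.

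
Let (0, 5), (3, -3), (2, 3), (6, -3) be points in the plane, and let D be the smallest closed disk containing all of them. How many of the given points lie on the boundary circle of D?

The farthest pair is (0, 5)–(6, -3) with squared distance 100. The circle on this segment as diameter has centre (3, 1) and r² = 100/4 = 25.
Check (3, -3): distance² to centre = 16 ≤ 25, so it lies inside.
All remaining points lie in this disk, and no smaller disk contains both endpoints, so this is the minimum enclosing circle.
The points at distance exactly r from the centre are (0, 5), (6, -3) — 2 points.

2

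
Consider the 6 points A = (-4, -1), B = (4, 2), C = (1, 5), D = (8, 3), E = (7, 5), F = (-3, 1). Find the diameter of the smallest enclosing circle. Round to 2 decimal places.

A smallest enclosing disk is always determined by at most three of the input points on its boundary.
The minimum enclosing circle is determined by three boundary points: A, D, E.
Their circumcentre is (27/14, 17/14) with r² = 3925/98.
The farthest remaining point F is at distance² 2385/98 ≤ 3925/98.
Diameter = 2r = 2√(3925/98) ≈ 12.66.

12.66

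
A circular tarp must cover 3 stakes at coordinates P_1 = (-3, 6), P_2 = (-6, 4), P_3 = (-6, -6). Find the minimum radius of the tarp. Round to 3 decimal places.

Side lengths²: P_1P_2² = 13, P_1P_3² = 153, P_2P_3² = 100.
Since P_1P_3² = 153 ≥ 100 + 13 = 113, the angle opposite P_1P_3 is not acute, so the smallest enclosing circle has P_1P_3 as diameter.
Centre = midpoint of P_1P_3 = (-4.5, 0), r² = 153/4 = 38.25.
r = √(38.25) ≈ 6.185.

6.185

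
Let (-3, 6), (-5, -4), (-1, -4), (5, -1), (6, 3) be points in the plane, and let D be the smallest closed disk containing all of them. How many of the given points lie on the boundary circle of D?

3

A smallest enclosing disk is always determined by at most three of the input points on its boundary.
The minimum enclosing circle is determined by three boundary points: (-3, 6), (-5, -4), (6, 3).
Their circumcentre is (0.0625, 0.1875) with r² = 43.1640625.
The farthest remaining point (5, -1) is at distance² 25.7890625 ≤ 43.1640625.
The points at distance exactly r from the centre are (-3, 6), (-5, -4), (6, 3) — 3 points.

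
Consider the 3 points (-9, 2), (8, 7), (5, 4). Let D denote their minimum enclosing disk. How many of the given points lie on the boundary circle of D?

2

Call the three points A, B, C in the order given.
Side lengths²: AB² = 314, AC² = 200, BC² = 18.
Since AB² = 314 ≥ 200 + 18 = 218, the angle opposite AB is not acute, so the smallest enclosing circle has AB as diameter.
Centre = midpoint of AB = (-0.5, 4.5), r² = 314/4 = 78.5.
The points at distance exactly r from the centre are (-9, 2), (8, 7) — 2 points.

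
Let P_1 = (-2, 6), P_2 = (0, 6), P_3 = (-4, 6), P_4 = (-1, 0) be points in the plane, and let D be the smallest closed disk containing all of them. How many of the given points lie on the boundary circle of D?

The minimum enclosing circle is determined by three boundary points: P_2, P_3, P_4.
Their circumcentre is (-2, 3.25) with r² = 11.5625.
The farthest remaining point P_1 is at distance² 7.5625 ≤ 11.5625.
The points at distance exactly r from the centre are P_2, P_3, P_4 — 3 points.

3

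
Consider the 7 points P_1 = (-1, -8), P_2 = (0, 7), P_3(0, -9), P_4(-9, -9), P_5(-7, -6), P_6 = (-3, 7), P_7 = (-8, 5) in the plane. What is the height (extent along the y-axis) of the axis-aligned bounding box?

max y = 7, min y = -9, so height = 16.

16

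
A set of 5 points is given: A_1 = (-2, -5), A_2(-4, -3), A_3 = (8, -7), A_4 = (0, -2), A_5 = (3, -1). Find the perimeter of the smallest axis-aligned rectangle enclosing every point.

36

Width = max x − min x = 8 − (-4) = 12.
Height = max y − min y = -1 − (-7) = 6.
Perimeter = 2(12 + 6) = 36.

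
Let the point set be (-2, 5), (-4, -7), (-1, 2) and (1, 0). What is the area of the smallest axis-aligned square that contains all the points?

The bounding box has width 5 and height 12.
An axis-aligned square enclosing the set must have side ≥ max(width, height).
So the minimum side is max(5, 12) = 12.
Area = 12² = 144.

144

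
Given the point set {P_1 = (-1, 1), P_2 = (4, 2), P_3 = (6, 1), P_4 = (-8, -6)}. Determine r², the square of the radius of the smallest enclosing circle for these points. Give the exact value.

61.25

By Welzl's lemma the MEC is supported by two points (diametrically opposite) or three points (on a circumcircle).
The farthest pair is P_3–P_4 with squared distance 245. The circle on this segment as diameter has centre (-1, -2.5) and r² = 245/4 = 61.25.
Check P_1: distance² to centre = 12.25 ≤ 61.25, so it lies inside.
All remaining points lie in this disk, and no smaller disk contains both endpoints, so this is the minimum enclosing circle.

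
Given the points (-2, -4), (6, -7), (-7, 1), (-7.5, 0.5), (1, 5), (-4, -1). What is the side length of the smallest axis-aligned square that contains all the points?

13.5

The bounding box has width 13.5 and height 12.
An axis-aligned square enclosing the set must have side ≥ max(width, height).
So the minimum side is max(13.5, 12) = 13.5.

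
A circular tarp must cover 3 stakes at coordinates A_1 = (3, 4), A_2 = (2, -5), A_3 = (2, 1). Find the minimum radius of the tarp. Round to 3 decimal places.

Side lengths²: A_1A_2² = 82, A_1A_3² = 10, A_2A_3² = 36.
Since A_1A_2² = 82 ≥ 36 + 10 = 46, the angle opposite A_1A_2 is not acute, so the smallest enclosing circle has A_1A_2 as diameter.
Centre = midpoint of A_1A_2 = (2.5, -0.5), r² = 82/4 = 20.5.
r = √(20.5) ≈ 4.528.

4.528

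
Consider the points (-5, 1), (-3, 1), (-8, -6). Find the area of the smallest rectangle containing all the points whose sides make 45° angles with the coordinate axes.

24

In coordinates u = x + y, v = x − y the rectangle is axis-aligned; the map (x,y)→(u,v) scales areas by 2.
u-values: -4, -2, -14; range = -2 − (-14) = 12.
v-values: -6, -4, -2; range = -2 − (-6) = 4.
Area = (12 × 4) / 2 = 24.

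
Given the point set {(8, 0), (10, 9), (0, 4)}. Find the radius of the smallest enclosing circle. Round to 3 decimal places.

5.762

Call the three points A, B, C in the order given.
Side lengths²: AB² = 85, AC² = 80, BC² = 125.
Since BC² = 125 < 85 + 80 = 165, the triangle is acute, so the smallest enclosing circle is the circumcircle.
Circumcentre = (5.625, 5.25), r² = 33.203125.
r = √(33.203125) ≈ 5.762.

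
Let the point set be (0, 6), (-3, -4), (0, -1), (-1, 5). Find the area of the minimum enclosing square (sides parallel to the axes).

100

The bounding box has width 3 and height 10.
An axis-aligned square enclosing the set must have side ≥ max(width, height).
So the minimum side is max(3, 10) = 10.
Area = 10² = 100.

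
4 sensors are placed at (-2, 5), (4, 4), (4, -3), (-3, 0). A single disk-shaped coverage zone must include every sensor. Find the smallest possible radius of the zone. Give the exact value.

5

The farthest pair is (-2, 5)–(4, -3) with squared distance 100. The circle on this segment as diameter has centre (1, 1) and r² = 100/4 = 25.
Check (4, 4): distance² to centre = 18 ≤ 25, so it lies inside.
All remaining points lie in this disk, and no smaller disk contains both endpoints, so this is the minimum enclosing circle.
r = √25 = 5.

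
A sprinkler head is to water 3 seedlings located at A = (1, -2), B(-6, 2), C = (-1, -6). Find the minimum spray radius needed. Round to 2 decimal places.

4.72

Side lengths²: AB² = 65, AC² = 20, BC² = 89.
Since BC² = 89 ≥ 65 + 20 = 85, the angle opposite BC is not acute, so the smallest enclosing circle has BC as diameter.
Centre = midpoint of BC = (-3.5, -2), r² = 89/4 = 22.25.
r = √(22.25) ≈ 4.72.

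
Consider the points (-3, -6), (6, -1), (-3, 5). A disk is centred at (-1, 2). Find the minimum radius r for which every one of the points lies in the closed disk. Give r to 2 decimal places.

The required radius is the distance from (-1, 2) to the farthest point.
Squared distances: 68, 58, 13.
Maximum is 68, attained at (-3, -6).
r = √68 ≈ 8.25.

8.25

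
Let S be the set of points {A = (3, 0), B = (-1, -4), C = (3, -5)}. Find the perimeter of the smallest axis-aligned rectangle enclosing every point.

Width = max x − min x = 3 − (-1) = 4.
Height = max y − min y = 0 − (-5) = 5.
Perimeter = 2(4 + 5) = 18.

18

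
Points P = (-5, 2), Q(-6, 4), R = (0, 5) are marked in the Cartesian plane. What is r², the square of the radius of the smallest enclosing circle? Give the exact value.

3145/338

Side lengths²: PQ² = 5, PR² = 34, QR² = 37.
Since QR² = 37 < 34 + 5 = 39, the triangle is acute, so the smallest enclosing circle is the circumcircle.
Circumcentre = (-77/26, 111/26), r² = 3145/338.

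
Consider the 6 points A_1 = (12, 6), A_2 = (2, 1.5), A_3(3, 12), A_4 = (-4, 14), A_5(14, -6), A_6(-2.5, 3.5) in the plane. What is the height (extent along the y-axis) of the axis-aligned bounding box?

max y = 14, min y = -6, so height = 20.

20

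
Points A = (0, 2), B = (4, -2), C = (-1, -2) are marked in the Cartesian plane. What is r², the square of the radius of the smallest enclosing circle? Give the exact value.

8.5

Side lengths²: AB² = 32, AC² = 17, BC² = 25.
Since AB² = 32 < 25 + 17 = 42, the triangle is acute, so the smallest enclosing circle is the circumcircle.
Circumcentre = (1.5, -0.5), r² = 8.5.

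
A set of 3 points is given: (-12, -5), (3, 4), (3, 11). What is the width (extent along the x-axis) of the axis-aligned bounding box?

max x = 3, min x = -12, so width = 15.

15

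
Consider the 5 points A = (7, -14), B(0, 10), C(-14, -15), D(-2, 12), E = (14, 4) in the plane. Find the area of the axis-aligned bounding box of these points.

756

x ranges over [-14, 14], width 28.
y ranges over [-15, 12], height 27.
Area = 28 × 27 = 756.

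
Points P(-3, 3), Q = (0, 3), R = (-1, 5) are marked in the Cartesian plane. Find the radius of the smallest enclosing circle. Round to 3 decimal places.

Side lengths²: PQ² = 9, PR² = 8, QR² = 5.
Since PQ² = 9 < 8 + 5 = 13, the triangle is acute, so the smallest enclosing circle is the circumcircle.
Circumcentre = (-1.5, 3.5), r² = 2.5.
r = √(2.5) ≈ 1.581.

1.581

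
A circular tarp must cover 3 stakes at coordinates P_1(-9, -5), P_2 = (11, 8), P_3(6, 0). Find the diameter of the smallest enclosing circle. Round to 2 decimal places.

Side lengths²: P_1P_2² = 569, P_1P_3² = 250, P_2P_3² = 89.
Since P_1P_2² = 569 ≥ 250 + 89 = 339, the angle opposite P_1P_2 is not acute, so the smallest enclosing circle has P_1P_2 as diameter.
Centre = midpoint of P_1P_2 = (1, 1.5), r² = 569/4 = 142.25.
Diameter = 2r = 2√(142.25) ≈ 23.85.

23.85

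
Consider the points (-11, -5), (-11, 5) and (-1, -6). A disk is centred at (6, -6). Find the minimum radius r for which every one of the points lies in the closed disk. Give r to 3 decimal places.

The required radius is the distance from (6, -6) to the farthest point.
Squared distances: 290, 410, 49.
Maximum is 410, attained at (-11, 5).
r = √410 ≈ 20.248.

20.248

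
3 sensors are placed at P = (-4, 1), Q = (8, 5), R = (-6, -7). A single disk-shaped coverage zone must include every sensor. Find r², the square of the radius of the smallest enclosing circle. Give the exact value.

85

Side lengths²: PQ² = 160, PR² = 68, QR² = 340.
Since QR² = 340 ≥ 160 + 68 = 228, the angle opposite QR is not acute, so the smallest enclosing circle has QR as diameter.
Centre = midpoint of QR = (1, -1), r² = 340/4 = 85.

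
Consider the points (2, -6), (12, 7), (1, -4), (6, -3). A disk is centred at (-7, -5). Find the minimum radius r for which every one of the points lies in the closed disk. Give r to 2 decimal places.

The required radius is the distance from (-7, -5) to the farthest point.
Squared distances: 82, 505, 65, 173.
Maximum is 505, attained at (12, 7).
r = √505 ≈ 22.47.

22.47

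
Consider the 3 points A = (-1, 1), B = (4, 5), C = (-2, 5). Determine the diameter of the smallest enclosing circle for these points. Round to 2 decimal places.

6.60

Side lengths²: AB² = 41, AC² = 17, BC² = 36.
Since AB² = 41 < 36 + 17 = 53, the triangle is acute, so the smallest enclosing circle is the circumcircle.
Circumcentre = (1, 3.625), r² = 10.890625.
Diameter = 2r = 2√(10.890625) ≈ 6.60.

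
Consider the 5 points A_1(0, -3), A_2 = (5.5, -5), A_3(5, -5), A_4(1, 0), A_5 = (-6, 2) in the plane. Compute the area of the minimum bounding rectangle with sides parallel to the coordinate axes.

80.5

x ranges over [-6, 5.5], width 11.5.
y ranges over [-5, 2], height 7.
Area = 11.5 × 7 = 80.5.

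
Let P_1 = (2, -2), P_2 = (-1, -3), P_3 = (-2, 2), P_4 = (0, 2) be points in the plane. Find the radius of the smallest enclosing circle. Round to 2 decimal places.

2.85

The minimum enclosing circle is determined by three boundary points: P_1, P_2, P_3.
Their circumcentre is (-0.25, -0.25) with r² = 8.125.
The farthest remaining point P_4 is at distance² 5.125 ≤ 8.125.
r = √(8.125) ≈ 2.85.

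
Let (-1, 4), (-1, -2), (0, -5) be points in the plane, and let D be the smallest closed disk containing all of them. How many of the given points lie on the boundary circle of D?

2

Call the three points A, B, C in the order given.
Side lengths²: AB² = 36, AC² = 82, BC² = 10.
Since AC² = 82 ≥ 36 + 10 = 46, the angle opposite AC is not acute, so the smallest enclosing circle has AC as diameter.
Centre = midpoint of AC = (-0.5, -0.5), r² = 82/4 = 20.5.
The points at distance exactly r from the centre are (-1, 4), (0, -5) — 2 points.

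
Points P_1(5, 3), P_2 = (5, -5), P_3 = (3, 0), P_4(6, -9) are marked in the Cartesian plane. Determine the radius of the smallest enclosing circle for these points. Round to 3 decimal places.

By Welzl's lemma the MEC is supported by two points (diametrically opposite) or three points (on a circumcircle).
The farthest pair is P_1–P_4 with squared distance 145. The circle on this segment as diameter has centre (5.5, -3) and r² = 145/4 = 36.25.
Check P_2: distance² to centre = 4.25 ≤ 36.25, so it lies inside.
All remaining points lie in this disk, and no smaller disk contains both endpoints, so this is the minimum enclosing circle.
r = √(36.25) ≈ 6.021.

6.021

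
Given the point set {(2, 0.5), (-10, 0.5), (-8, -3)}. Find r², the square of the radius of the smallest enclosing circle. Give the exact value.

36

Call the three points A, B, C in the order given.
Side lengths²: AB² = 144, AC² = 112.25, BC² = 16.25.
Since AB² = 144 ≥ 112.25 + 16.25 = 128.5, the angle opposite AB is not acute, so the smallest enclosing circle has AB as diameter.
Centre = midpoint of AB = (-4, 0.5), r² = 144/4 = 36.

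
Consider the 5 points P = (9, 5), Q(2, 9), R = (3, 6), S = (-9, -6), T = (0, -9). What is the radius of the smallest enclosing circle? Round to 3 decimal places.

10.548

A smallest enclosing disk is always determined by at most three of the input points on its boundary.
The farthest pair is P–S with squared distance 445. The circle on this segment as diameter has centre (0, -0.5) and r² = 445/4 = 111.25.
Check Q: distance² to centre = 94.25 ≤ 111.25, so it lies inside.
All remaining points lie in this disk, and no smaller disk contains both endpoints, so this is the minimum enclosing circle.
r = √(111.25) ≈ 10.548.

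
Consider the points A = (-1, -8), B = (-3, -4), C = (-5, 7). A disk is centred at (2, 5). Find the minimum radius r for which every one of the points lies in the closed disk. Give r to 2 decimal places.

The required radius is the distance from (2, 5) to the farthest point.
Squared distances: 178, 106, 53.
Maximum is 178, attained at A.
r = √178 ≈ 13.34.

13.34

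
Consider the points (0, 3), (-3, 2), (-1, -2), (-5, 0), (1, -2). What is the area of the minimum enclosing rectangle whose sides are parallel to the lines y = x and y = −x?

32

In coordinates u = x + y, v = x − y the rectangle is axis-aligned; the map (x,y)→(u,v) scales areas by 2.
u-values: 3, -1, -3, -5, -1; range = 3 − (-5) = 8.
v-values: -3, -5, 1, -5, 3; range = 3 − (-5) = 8.
Area = (8 × 8) / 2 = 32.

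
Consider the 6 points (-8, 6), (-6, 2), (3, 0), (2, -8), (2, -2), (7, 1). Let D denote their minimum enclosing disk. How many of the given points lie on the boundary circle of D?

The minimum enclosing circle of a finite set is fixed by two of the points (as a diameter) or three (as a circumcircle).
The minimum enclosing circle is determined by three boundary points: (-8, 6), (2, -8), (7, 1).
Their circumcentre is (-1.6875, -0.0625) with r² = 76.6015625.
The farthest remaining point (-6, 2) is at distance² 22.8515625 ≤ 76.6015625.
The points at distance exactly r from the centre are (-8, 6), (2, -8), (7, 1) — 3 points.

3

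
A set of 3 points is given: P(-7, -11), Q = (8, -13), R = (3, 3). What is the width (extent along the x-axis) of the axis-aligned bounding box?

max x = 8, min x = -7, so width = 15.

15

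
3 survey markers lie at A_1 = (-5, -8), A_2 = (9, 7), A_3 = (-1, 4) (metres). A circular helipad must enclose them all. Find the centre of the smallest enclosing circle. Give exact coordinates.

Side lengths²: A_1A_2² = 421, A_1A_3² = 160, A_2A_3² = 109.
Since A_1A_2² = 421 ≥ 160 + 109 = 269, the angle opposite A_1A_2 is not acute, so the smallest enclosing circle has A_1A_2 as diameter.
Centre = midpoint of A_1A_2 = (2, -0.5), r² = 421/4 = 105.25.
Centre = (2, -0.5).

(2, -0.5)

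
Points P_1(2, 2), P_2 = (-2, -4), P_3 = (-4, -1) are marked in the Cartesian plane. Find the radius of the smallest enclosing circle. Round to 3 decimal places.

Side lengths²: P_1P_2² = 52, P_1P_3² = 45, P_2P_3² = 13.
Since P_1P_2² = 52 < 45 + 13 = 58, the triangle is acute, so the smallest enclosing circle is the circumcircle.
Circumcentre = (-0.375, -0.75), r² = 13.203125.
r = √(13.203125) ≈ 3.634.

3.634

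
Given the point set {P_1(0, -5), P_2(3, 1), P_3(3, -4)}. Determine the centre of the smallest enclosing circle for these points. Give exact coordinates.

Side lengths²: P_1P_2² = 45, P_1P_3² = 10, P_2P_3² = 25.
Since P_1P_2² = 45 ≥ 25 + 10 = 35, the angle opposite P_1P_2 is not acute, so the smallest enclosing circle has P_1P_2 as diameter.
Centre = midpoint of P_1P_2 = (1.5, -2), r² = 45/4 = 11.25.
Centre = (1.5, -2).

(1.5, -2)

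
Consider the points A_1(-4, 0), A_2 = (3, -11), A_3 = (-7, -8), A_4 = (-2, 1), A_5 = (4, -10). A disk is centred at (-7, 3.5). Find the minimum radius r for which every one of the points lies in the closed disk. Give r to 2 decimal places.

The required radius is the distance from (-7, 3.5) to the farthest point.
Squared distances: 21.25, 310.25, 132.25, 31.25, 303.25.
Maximum is 310.25, attained at A_2.
r = √(310.25) ≈ 17.61.

17.61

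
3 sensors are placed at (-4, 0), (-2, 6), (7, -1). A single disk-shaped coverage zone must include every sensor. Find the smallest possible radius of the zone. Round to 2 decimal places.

Call the three points A, B, C in the order given.
Side lengths²: AB² = 40, AC² = 122, BC² = 130.
Since BC² = 130 < 122 + 40 = 162, the triangle is acute, so the smallest enclosing circle is the circumcircle.
Circumcentre = (57/34, 49/34), r² = 19825/578.
r = √(19825/578) ≈ 5.86.

5.86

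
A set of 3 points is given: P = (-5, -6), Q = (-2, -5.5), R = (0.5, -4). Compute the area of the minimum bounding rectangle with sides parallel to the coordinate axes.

x ranges over [-5, 0.5], width 5.5.
y ranges over [-6, -4], height 2.
Area = 5.5 × 2 = 11.

11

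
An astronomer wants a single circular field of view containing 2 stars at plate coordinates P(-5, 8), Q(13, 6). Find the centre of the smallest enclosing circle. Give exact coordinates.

(4, 7)

The smallest circle enclosing two points has them as diameter endpoints.
Centre = midpoint = (4, 7); r² = |PQ|²/4 = 328/4 = 82.
Centre = (4, 7).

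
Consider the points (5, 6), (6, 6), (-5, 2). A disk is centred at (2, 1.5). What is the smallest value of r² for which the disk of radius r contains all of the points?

49.25

The required radius is the distance from (2, 1.5) to the farthest point.
Squared distances: 29.25, 36.25, 49.25.
Maximum is 49.25, attained at (-5, 2).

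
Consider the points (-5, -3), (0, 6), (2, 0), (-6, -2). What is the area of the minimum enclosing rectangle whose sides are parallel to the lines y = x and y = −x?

56

In coordinates u = x + y, v = x − y the rectangle is axis-aligned; the map (x,y)→(u,v) scales areas by 2.
u-values: -8, 6, 2, -8; range = 6 − (-8) = 14.
v-values: -2, -6, 2, -4; range = 2 − (-6) = 8.
Area = (14 × 8) / 2 = 56.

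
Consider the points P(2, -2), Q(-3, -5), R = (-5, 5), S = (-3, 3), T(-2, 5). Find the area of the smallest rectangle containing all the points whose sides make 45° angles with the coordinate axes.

In coordinates u = x + y, v = x − y the rectangle is axis-aligned; the map (x,y)→(u,v) scales areas by 2.
u-values: 0, -8, 0, 0, 3; range = 3 − (-8) = 11.
v-values: 4, 2, -10, -6, -7; range = 4 − (-10) = 14.
Area = (11 × 14) / 2 = 77.

77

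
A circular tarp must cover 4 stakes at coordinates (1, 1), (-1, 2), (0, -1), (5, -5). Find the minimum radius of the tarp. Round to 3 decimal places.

4.610

The farthest pair is (-1, 2)–(5, -5) with squared distance 85. The circle on this segment as diameter has centre (2, -1.5) and r² = 85/4 = 21.25.
Check (1, 1): distance² to centre = 7.25 ≤ 21.25, so it lies inside.
All remaining points lie in this disk, and no smaller disk contains both endpoints, so this is the minimum enclosing circle.
r = √(21.25) ≈ 4.610.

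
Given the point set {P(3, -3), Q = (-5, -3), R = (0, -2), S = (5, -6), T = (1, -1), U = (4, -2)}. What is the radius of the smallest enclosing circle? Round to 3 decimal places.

The farthest pair is Q–S with squared distance 109. The circle on this segment as diameter has centre (0, -4.5) and r² = 109/4 = 27.25.
Check P: distance² to centre = 11.25 ≤ 27.25, so it lies inside.
All remaining points lie in this disk, and no smaller disk contains both endpoints, so this is the minimum enclosing circle.
r = √(27.25) ≈ 5.220.

5.220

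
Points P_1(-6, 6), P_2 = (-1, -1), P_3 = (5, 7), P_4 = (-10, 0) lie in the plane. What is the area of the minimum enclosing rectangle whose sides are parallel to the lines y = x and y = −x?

132

In coordinates u = x + y, v = x − y the rectangle is axis-aligned; the map (x,y)→(u,v) scales areas by 2.
u-values: 0, -2, 12, -10; range = 12 − (-10) = 22.
v-values: -12, 0, -2, -10; range = 0 − (-12) = 12.
Area = (22 × 12) / 2 = 132.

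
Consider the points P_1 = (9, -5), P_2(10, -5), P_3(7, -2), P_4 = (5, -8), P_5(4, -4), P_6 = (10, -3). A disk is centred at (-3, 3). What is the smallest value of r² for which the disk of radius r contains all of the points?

233

The required radius is the distance from (-3, 3) to the farthest point.
Squared distances: 208, 233, 125, 185, 98, 205.
Maximum is 233, attained at P_2.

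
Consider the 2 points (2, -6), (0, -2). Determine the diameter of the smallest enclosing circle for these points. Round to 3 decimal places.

The smallest circle enclosing two points has them as diameter endpoints.
Centre = midpoint = (1, -4); r² = |(2, -6)−(0, -2)|²/4 = 20/4 = 5.
Diameter = 2r = 2√5 ≈ 4.472.

4.472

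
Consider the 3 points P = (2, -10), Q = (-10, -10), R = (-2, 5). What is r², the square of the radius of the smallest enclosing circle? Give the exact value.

Side lengths²: PQ² = 144, PR² = 241, QR² = 289.
Since QR² = 289 < 241 + 144 = 385, the triangle is acute, so the smallest enclosing circle is the circumcircle.
Circumcentre = (-4, -107/30), r² = 69649/900.

69649/900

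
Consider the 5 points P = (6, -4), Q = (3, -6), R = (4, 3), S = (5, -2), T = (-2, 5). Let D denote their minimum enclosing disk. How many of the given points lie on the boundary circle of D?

3

The minimum enclosing circle is determined by three boundary points: P, Q, T.
Their circumcentre is (109/86, -13/86) with r² = 137605/3698.
The farthest remaining point R is at distance² 64333/3698 ≤ 137605/3698.
The points at distance exactly r from the centre are P, Q, T — 3 points.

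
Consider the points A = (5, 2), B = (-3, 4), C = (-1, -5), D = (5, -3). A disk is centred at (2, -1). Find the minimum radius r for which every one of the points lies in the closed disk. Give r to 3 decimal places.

7.071

The required radius is the distance from (2, -1) to the farthest point.
Squared distances: 18, 50, 25, 13.
Maximum is 50, attained at B.
r = √50 ≈ 7.071.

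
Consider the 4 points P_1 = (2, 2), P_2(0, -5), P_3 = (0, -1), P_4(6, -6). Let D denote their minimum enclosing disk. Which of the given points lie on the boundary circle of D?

P_1, P_2, P_4

By Welzl's lemma the MEC is supported by two points (diametrically opposite) or three points (on a circumcircle).
The minimum enclosing circle is determined by three boundary points: P_1, P_2, P_4.
Their circumcentre is (39/11, -49/22) with r² = 9805/484.
The farthest remaining point P_3 is at distance² 6813/484 ≤ 9805/484.
The points at distance exactly r from the centre are P_1, P_2, P_4 — 3 points.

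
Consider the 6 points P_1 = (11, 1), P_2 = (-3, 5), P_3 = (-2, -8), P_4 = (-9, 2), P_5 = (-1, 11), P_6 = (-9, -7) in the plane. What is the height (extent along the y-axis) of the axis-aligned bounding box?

max y = 11, min y = -8, so height = 19.

19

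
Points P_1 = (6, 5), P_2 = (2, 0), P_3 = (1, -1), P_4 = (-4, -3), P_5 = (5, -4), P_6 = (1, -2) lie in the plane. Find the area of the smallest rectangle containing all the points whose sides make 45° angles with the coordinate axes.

90

In coordinates u = x + y, v = x − y the rectangle is axis-aligned; the map (x,y)→(u,v) scales areas by 2.
u-values: 11, 2, 0, -7, 1, -1; range = 11 − (-7) = 18.
v-values: 1, 2, 2, -1, 9, 3; range = 9 − (-1) = 10.
Area = (18 × 10) / 2 = 90.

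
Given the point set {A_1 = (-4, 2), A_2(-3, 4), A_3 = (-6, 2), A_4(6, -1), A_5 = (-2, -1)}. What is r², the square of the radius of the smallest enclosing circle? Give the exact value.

38.25

By Welzl's lemma the MEC is supported by two points (diametrically opposite) or three points (on a circumcircle).
The farthest pair is A_3–A_4 with squared distance 153. The circle on this segment as diameter has centre (0, 0.5) and r² = 153/4 = 38.25.
Check A_1: distance² to centre = 18.25 ≤ 38.25, so it lies inside.
All remaining points lie in this disk, and no smaller disk contains both endpoints, so this is the minimum enclosing circle.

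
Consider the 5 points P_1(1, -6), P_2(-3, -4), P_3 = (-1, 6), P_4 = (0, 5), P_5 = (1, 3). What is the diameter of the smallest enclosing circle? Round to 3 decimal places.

12.166

The farthest pair is P_1–P_3 with squared distance 148. The circle on this segment as diameter has centre (0, 0) and r² = 148/4 = 37.
Check P_2: distance² to centre = 25 ≤ 37, so it lies inside.
All remaining points lie in this disk, and no smaller disk contains both endpoints, so this is the minimum enclosing circle.
Diameter = 2r = 2√37 ≈ 12.166.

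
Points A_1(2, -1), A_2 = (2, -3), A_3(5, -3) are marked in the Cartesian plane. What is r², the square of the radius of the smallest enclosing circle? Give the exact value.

3.25

Side lengths²: A_1A_2² = 4, A_1A_3² = 13, A_2A_3² = 9.
Since A_1A_3² = 13 ≥ 9 + 4 = 13, the angle opposite A_1A_3 is not acute, so the smallest enclosing circle has A_1A_3 as diameter.
Centre = midpoint of A_1A_3 = (3.5, -2), r² = 13/4 = 3.25.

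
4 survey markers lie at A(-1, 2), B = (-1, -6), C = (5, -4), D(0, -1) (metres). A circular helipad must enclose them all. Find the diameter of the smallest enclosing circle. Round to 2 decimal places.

8.94

By Welzl's lemma the MEC is supported by two points (diametrically opposite) or three points (on a circumcircle).
The minimum enclosing circle is determined by three boundary points: A, B, C.
Their circumcentre is (1, -2) with r² = 20.
The farthest remaining point D is at distance² 2 ≤ 20.
Diameter = 2r = 2√20 ≈ 8.94.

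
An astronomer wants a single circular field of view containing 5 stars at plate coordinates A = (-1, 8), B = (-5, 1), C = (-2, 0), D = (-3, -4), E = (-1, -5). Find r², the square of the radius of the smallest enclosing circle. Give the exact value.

The minimum enclosing circle of a finite set is fixed by two of the points (as a diameter) or three (as a circumcircle).
The farthest pair is A–E with squared distance 169. The circle on this segment as diameter has centre (-1, 1.5) and r² = 169/4 = 42.25.
Check B: distance² to centre = 16.25 ≤ 42.25, so it lies inside.
All remaining points lie in this disk, and no smaller disk contains both endpoints, so this is the minimum enclosing circle.

42.25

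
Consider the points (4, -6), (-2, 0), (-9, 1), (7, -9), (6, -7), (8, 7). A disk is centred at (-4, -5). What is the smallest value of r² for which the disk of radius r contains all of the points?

The required radius is the distance from (-4, -5) to the farthest point.
Squared distances: 65, 29, 61, 137, 104, 288.
Maximum is 288, attained at (8, 7).

288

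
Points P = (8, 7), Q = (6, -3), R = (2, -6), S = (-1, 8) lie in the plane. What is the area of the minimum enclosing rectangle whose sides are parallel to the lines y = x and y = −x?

In coordinates u = x + y, v = x − y the rectangle is axis-aligned; the map (x,y)→(u,v) scales areas by 2.
u-values: 15, 3, -4, 7; range = 15 − (-4) = 19.
v-values: 1, 9, 8, -9; range = 9 − (-9) = 18.
Area = (19 × 18) / 2 = 171.

171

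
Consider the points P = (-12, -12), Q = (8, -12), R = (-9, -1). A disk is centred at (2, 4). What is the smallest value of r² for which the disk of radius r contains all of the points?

452

The required radius is the distance from (2, 4) to the farthest point.
Squared distances: 452, 292, 146.
Maximum is 452, attained at P.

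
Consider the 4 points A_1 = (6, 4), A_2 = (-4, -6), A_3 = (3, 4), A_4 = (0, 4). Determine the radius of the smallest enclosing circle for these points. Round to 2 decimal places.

7.07

The farthest pair is A_1–A_2 with squared distance 200. The circle on this segment as diameter has centre (1, -1) and r² = 200/4 = 50.
Check A_3: distance² to centre = 29 ≤ 50, so it lies inside.
All remaining points lie in this disk, and no smaller disk contains both endpoints, so this is the minimum enclosing circle.
r = √50 ≈ 7.07.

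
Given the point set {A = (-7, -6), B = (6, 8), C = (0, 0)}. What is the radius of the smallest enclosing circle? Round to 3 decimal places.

9.552

Side lengths²: AB² = 365, AC² = 85, BC² = 100.
Since AB² = 365 ≥ 100 + 85 = 185, the angle opposite AB is not acute, so the smallest enclosing circle has AB as diameter.
Centre = midpoint of AB = (-0.5, 1), r² = 365/4 = 91.25.
r = √(91.25) ≈ 9.552.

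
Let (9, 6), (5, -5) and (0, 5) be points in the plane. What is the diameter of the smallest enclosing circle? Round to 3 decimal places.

Call the three points A, B, C in the order given.
Side lengths²: AB² = 137, AC² = 82, BC² = 125.
Since AB² = 137 < 125 + 82 = 207, the triangle is acute, so the smallest enclosing circle is the circumcircle.
Circumcentre = (189/38, 47/38), r² = 28085/722.
Diameter = 2r = 2√(28085/722) ≈ 12.474.

12.474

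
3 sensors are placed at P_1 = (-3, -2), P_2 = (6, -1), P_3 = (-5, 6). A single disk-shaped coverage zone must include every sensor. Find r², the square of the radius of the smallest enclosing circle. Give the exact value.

42.5

Side lengths²: P_1P_2² = 82, P_1P_3² = 68, P_2P_3² = 170.
Since P_2P_3² = 170 ≥ 82 + 68 = 150, the angle opposite P_2P_3 is not acute, so the smallest enclosing circle has P_2P_3 as diameter.
Centre = midpoint of P_2P_3 = (0.5, 2.5), r² = 170/4 = 42.5.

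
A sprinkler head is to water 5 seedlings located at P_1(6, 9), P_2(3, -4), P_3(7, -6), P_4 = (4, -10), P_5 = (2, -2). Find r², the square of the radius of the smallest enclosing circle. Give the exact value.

By Welzl's lemma the MEC is supported by two points (diametrically opposite) or three points (on a circumcircle).
The farthest pair is P_1–P_4 with squared distance 365. The circle on this segment as diameter has centre (5, -0.5) and r² = 365/4 = 91.25.
Check P_2: distance² to centre = 16.25 ≤ 91.25, so it lies inside.
All remaining points lie in this disk, and no smaller disk contains both endpoints, so this is the minimum enclosing circle.

91.25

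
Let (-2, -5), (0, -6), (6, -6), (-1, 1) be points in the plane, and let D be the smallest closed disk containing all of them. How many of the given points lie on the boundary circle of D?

A smallest enclosing disk is always determined by at most three of the input points on its boundary.
The minimum enclosing circle is determined by three boundary points: (-2, -5), (6, -6), (-1, 1).
Their circumcentre is (33/14, -37/14) with r² = 2405/98.
The farthest remaining point (0, -6) is at distance² 1649/98 ≤ 2405/98.
The points at distance exactly r from the centre are (-2, -5), (6, -6), (-1, 1) — 3 points.

3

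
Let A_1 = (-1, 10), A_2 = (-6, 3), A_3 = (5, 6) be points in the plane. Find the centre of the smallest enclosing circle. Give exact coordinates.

(-0.5, 4.5)

Side lengths²: A_1A_2² = 74, A_1A_3² = 52, A_2A_3² = 130.
Since A_2A_3² = 130 ≥ 74 + 52 = 126, the angle opposite A_2A_3 is not acute, so the smallest enclosing circle has A_2A_3 as diameter.
Centre = midpoint of A_2A_3 = (-0.5, 4.5), r² = 130/4 = 32.5.
Centre = (-0.5, 4.5).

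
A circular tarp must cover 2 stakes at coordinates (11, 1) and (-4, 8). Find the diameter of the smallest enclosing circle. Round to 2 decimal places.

The smallest circle enclosing two points has them as diameter endpoints.
Centre = midpoint = (3.5, 4.5); r² = |(11, 1)−(-4, 8)|²/4 = 274/4 = 68.5.
Diameter = 2r = 2√(68.5) ≈ 16.55.

16.55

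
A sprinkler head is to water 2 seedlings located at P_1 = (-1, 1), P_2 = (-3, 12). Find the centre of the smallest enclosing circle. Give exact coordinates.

The smallest circle enclosing two points has them as diameter endpoints.
Centre = midpoint = (-2, 6.5); r² = |P_1P_2|²/4 = 125/4 = 31.25.
Centre = (-2, 6.5).

(-2, 6.5)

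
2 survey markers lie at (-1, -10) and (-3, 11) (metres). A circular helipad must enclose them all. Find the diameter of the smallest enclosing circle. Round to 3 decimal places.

The smallest circle enclosing two points has them as diameter endpoints.
Centre = midpoint = (-2, 0.5); r² = |(-1, -10)−(-3, 11)|²/4 = 445/4 = 111.25.
Diameter = 2r = 2√(111.25) ≈ 21.095.

21.095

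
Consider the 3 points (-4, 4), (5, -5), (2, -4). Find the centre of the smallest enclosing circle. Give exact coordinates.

Call the three points A, B, C in the order given.
Side lengths²: AB² = 162, AC² = 100, BC² = 10.
Since AB² = 162 ≥ 100 + 10 = 110, the angle opposite AB is not acute, so the smallest enclosing circle has AB as diameter.
Centre = midpoint of AB = (0.5, -0.5), r² = 162/4 = 40.5.
Centre = (0.5, -0.5).

(0.5, -0.5)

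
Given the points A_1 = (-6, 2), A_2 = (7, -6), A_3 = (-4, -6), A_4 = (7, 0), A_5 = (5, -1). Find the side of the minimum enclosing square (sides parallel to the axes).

13

The bounding box has width 13 and height 8.
An axis-aligned square enclosing the set must have side ≥ max(width, height).
So the minimum side is max(13, 8) = 13.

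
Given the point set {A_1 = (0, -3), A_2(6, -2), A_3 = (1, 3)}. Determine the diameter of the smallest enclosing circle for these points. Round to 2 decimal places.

7.48

Side lengths²: A_1A_2² = 37, A_1A_3² = 37, A_2A_3² = 50.
Since A_2A_3² = 50 < 37 + 37 = 74, the triangle is acute, so the smallest enclosing circle is the circumcircle.
Circumcentre = (37/14, -5/14), r² = 1369/98.
Diameter = 2r = 2√(1369/98) ≈ 7.48.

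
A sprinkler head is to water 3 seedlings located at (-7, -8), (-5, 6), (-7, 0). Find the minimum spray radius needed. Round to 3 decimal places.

Call the three points A, B, C in the order given.
Side lengths²: AB² = 200, AC² = 64, BC² = 40.
Since AB² = 200 ≥ 64 + 40 = 104, the angle opposite AB is not acute, so the smallest enclosing circle has AB as diameter.
Centre = midpoint of AB = (-6, -1), r² = 200/4 = 50.
r = √50 ≈ 7.071.

7.071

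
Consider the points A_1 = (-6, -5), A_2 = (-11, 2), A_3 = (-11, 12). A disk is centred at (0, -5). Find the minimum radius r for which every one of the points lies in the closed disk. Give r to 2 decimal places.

The required radius is the distance from (0, -5) to the farthest point.
Squared distances: 36, 170, 410.
Maximum is 410, attained at A_3.
r = √410 ≈ 20.25.

20.25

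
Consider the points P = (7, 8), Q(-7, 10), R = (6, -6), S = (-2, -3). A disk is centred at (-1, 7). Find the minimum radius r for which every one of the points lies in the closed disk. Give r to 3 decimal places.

The required radius is the distance from (-1, 7) to the farthest point.
Squared distances: 65, 45, 218, 101.
Maximum is 218, attained at R.
r = √218 ≈ 14.765.

14.765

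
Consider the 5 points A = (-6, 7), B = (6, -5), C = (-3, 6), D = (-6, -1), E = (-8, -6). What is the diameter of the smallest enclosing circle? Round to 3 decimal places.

A smallest enclosing disk is always determined by at most three of the input points on its boundary.
The minimum enclosing circle is determined by three boundary points: A, B, E.
Their circumcentre is (-41/30, -11/30) with r² = 34081/450.
The farthest remaining point C is at distance² 19441/450 ≤ 34081/450.
Diameter = 2r = 2√(34081/450) ≈ 17.405.

17.405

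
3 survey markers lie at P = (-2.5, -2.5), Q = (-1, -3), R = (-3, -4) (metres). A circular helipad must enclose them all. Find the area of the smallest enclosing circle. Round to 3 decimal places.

3.927

Side lengths²: PQ² = 2.5, PR² = 2.5, QR² = 5.
Since QR² = 5 ≥ 2.5 + 2.5 = 5, the angle opposite QR is not acute, so the smallest enclosing circle has QR as diameter.
Centre = midpoint of QR = (-2, -3.5), r² = 5/4 = 1.25.
Area = π·r² = π·1.25 ≈ 3.927.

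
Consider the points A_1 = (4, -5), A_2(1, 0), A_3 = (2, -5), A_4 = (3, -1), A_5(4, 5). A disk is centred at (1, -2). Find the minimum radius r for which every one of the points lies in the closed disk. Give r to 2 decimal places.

The required radius is the distance from (1, -2) to the farthest point.
Squared distances: 18, 4, 10, 5, 58.
Maximum is 58, attained at A_5.
r = √58 ≈ 7.62.

7.62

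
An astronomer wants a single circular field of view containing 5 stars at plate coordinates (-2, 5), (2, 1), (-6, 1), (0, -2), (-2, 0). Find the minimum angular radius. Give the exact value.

4

A smallest enclosing disk is always determined by at most three of the input points on its boundary.
The farthest pair is (2, 1)–(-6, 1) with squared distance 64. The circle on this segment as diameter has centre (-2, 1) and r² = 64/4 = 16.
Check (-2, 5): distance² to centre = 16 ≤ 16, so it lies inside.
All remaining points lie in this disk, and no smaller disk contains both endpoints, so this is the minimum enclosing circle.
r = √16 = 4.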